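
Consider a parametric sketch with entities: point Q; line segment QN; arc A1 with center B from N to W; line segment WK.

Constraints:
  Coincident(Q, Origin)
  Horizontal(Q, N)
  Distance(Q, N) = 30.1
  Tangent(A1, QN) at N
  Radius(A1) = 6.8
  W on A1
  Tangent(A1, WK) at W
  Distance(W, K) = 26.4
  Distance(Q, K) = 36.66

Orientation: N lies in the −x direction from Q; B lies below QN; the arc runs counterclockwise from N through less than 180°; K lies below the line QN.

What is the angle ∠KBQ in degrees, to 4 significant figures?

77.94°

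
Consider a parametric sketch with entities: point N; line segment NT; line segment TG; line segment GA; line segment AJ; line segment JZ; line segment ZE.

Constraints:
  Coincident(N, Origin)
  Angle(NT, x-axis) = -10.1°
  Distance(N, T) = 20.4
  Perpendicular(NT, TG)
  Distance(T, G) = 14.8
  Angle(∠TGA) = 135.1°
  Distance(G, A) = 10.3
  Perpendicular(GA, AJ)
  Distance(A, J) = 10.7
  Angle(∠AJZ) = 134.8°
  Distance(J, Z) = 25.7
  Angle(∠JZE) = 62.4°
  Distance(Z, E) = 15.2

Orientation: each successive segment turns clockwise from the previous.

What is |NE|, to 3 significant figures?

19.5

N is at the origin; NT runs at -10.1° with length 20.4, so T = (20.1, -3.58). NT ⟂ TG, so TG runs at -100°; with |TG| = 14.8, G = (17.5, -18.1). ∠TGA = 135.1° gives GA at -145° from the x-axis; with |GA| = 10.3, A = (9.05, -24.1). GA is perpendicular to AJ, so AJ runs at 125°; with |AJ| = 10.7, J = (2.91, -15.3). ∠AJZ = 134.8° gives JZ at 79.8° from the x-axis; with |JZ| = 25.7, Z = (7.46, 10.0). ∠JZE = 62.4° gives ZE at -37.8° from the x-axis; with |ZE| = 15.2, E = (19.5, 0.687). Then |NE| = |E − N| = 19.5.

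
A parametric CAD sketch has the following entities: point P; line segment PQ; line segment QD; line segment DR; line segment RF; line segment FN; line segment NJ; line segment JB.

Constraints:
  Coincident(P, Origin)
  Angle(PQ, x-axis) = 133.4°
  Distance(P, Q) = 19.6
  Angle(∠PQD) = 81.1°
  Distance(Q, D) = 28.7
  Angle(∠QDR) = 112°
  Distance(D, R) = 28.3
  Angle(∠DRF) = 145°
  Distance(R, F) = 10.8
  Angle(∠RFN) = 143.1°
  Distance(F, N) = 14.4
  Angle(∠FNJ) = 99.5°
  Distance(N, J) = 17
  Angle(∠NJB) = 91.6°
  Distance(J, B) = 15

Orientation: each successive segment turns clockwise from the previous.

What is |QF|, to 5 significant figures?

52.067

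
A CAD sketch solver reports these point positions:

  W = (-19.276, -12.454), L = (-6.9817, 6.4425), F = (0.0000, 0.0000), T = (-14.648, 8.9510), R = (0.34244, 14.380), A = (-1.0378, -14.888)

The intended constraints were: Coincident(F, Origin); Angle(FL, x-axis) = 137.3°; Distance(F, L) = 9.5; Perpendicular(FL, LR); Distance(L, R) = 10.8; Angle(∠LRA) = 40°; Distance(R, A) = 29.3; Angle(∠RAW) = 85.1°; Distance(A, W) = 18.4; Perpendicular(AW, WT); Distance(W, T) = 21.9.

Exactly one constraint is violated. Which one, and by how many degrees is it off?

Perpendicular(AW, WT) — off by 4.60°.

F = (0.00, 0.00) ✓; FL at 137.3° ✓; |FL| = 9.500 ✓; ∠(FL, LR) = 90.00° ✓; |LR| = 10.80 ✓; ∠LRA = 40.00° ✓; |RA| = 29.30 ✓; ∠RAW = 85.10° ✓; |AW| = 18.40 ✓; ∠(AW, WT) = 94.60° ✗; |WT| = 21.90 ✓.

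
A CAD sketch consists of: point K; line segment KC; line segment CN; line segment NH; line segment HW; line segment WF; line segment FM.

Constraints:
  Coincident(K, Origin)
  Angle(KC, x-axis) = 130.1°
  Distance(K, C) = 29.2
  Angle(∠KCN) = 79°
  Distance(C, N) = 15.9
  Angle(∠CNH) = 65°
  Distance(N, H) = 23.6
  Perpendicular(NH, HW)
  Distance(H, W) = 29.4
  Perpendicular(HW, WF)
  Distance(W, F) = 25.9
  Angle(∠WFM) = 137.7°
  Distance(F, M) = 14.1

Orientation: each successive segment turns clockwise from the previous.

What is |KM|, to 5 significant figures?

48.670

K is at the origin; KC runs at 130.1° with length 29.2, so C = (-18.808, 22.336). ∠KCN = 79.0° gives CN at 29.100° from the x-axis; with |CN| = 15.9, N = (-4.9154, 30.068). ∠CNH = 65.0° gives NH at -85.900° from the x-axis; with |NH| = 23.6, H = (-3.2281, 6.5288). NH ⟂ HW, so HW runs at -175.90°; with |HW| = 29.4, W = (-32.553, 4.4268). The perpendicularity gives WF at right angles to HW, so WF runs at 94.100°; with |WF| = 25.9, F = (-34.405, 30.261). ∠WFM = 137.7° gives FM at 51.800° from the x-axis; with |FM| = 14.1, M = (-25.685, 41.341). Then |KM| = |M − K| = 48.670.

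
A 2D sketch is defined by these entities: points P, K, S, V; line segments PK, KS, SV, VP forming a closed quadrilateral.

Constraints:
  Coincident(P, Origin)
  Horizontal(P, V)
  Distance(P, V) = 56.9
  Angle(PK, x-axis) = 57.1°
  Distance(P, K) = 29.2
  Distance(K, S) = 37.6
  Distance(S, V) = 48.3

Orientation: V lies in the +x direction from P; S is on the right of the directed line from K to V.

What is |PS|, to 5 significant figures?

16.321

P is at the origin; PV is horizontal with |PV| = 56.9 and V in +x, so V = (56.9, 0). PK runs at 57.1° with |PK| = 29.2, so K = (15.861, 24.517). S is determined by |KS| = 37.6 and |SV| = 48.3 together: it lies at the intersection of circle(K, 37.6) and circle(V, 48.3). With |KV| = 47.805, the foot of the radical line on KV is 14.289 from K and the perpendicular offset is √(37.6² − 14.289²) = 34.779. Taking the right-of-KV solution: S = (10.291, -12.668).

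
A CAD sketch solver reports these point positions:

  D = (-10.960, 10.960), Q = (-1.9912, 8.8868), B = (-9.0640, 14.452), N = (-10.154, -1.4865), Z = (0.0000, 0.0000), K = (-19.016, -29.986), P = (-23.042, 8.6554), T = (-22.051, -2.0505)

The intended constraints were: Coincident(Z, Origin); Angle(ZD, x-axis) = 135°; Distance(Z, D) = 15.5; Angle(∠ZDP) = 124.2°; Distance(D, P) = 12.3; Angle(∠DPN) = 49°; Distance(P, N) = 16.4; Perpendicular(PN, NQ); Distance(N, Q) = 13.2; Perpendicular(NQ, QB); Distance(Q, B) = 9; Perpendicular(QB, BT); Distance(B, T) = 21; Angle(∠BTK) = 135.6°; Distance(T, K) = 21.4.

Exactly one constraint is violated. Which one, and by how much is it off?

Distance(T, K) = 21.4 — off by 6.70.

Z = (0.00, 0.00) ✓; ZD at 135.0° ✓; |ZD| = 15.50 ✓; ∠ZDP = 124.2° ✓; |DP| = 12.30 ✓; ∠DPN = 49.00° ✓; |PN| = 16.40 ✓; ∠(PN, NQ) = 90.00° ✓; |NQ| = 13.20 ✓; ∠(NQ, QB) = 90.00° ✓; |QB| = 9.000 ✓; ∠(QB, BT) = 90.00° ✓; |BT| = 21.00 ✓; ∠BTK = 135.6° ✓; |TK| = 28.10 ✗.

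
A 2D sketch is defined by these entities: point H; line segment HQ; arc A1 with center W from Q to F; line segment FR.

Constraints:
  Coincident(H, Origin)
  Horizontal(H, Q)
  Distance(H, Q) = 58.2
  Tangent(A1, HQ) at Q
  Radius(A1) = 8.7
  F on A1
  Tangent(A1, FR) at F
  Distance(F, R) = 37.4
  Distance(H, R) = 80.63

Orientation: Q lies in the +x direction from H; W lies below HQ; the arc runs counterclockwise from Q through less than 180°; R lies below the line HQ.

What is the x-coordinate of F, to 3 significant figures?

50.3

H is at the origin; H and Q share the same y with |HQ| = 58.2 and Q on the +x side, so Q = (58.2, 0.00). A1 meets HQ tangentially, so WQ is at right angles to HQ, so W = Q + (0, -8.7) = (58.2, -8.70). Since WF ⟂ FR (tangency), |WR| = √(8.7² + 37.4²) = 38.4 regardless of where F sits on A1. So R lies on both circle(H, 80.63) and circle(W, 38.4); the below-HQ intersection is R = (66.0, -46.3). F is the foot of the tangent from R: F = (50.3, -12.4).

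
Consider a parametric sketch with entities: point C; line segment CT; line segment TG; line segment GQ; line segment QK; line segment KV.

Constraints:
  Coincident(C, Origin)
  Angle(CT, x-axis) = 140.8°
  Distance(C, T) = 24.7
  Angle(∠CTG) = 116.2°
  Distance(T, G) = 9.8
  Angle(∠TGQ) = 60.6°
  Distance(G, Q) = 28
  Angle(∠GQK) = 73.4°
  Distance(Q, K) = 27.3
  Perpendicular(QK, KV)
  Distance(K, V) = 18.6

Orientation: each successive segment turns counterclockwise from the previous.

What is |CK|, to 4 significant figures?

21.14

C is at the origin; CT runs at 140.8° with length 24.7, so T = (-19.14, 15.61). ∠CTG = 116.2° gives TG at -155.4° from the x-axis; with |TG| = 9.8, G = (-28.05, 11.53). ∠TGQ = 60.6° gives GQ at -36.00° from the x-axis; with |GQ| = 28.0, Q = (-5.399, -4.926). ∠GQK = 73.4° gives QK at 70.60° from the x-axis; with |QK| = 27.3, K = (3.669, 20.82). Then |CK| = |K − C| = 21.14.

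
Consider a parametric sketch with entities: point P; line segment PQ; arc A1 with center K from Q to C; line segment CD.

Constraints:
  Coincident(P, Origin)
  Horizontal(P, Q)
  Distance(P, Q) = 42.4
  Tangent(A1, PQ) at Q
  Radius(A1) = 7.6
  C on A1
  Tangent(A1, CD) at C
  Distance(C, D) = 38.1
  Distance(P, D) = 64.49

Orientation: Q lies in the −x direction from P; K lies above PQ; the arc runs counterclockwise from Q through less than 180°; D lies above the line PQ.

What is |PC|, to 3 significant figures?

36.3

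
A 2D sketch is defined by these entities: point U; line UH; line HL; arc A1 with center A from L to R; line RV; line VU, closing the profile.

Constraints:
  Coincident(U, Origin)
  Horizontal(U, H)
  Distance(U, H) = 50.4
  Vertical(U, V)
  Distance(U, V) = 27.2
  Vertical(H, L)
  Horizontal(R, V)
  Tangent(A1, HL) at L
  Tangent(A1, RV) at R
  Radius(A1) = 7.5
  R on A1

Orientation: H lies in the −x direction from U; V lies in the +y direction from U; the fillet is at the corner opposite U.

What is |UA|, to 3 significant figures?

47.2

U is at the origin; UH is horizontal with |UH| = 50.4 and H on the −x side, so H = (-50.4, 0.00). UV is vertical with |UV| = 27.2 and V on the +y side, so V = (0.00, 27.2). The virtual corner opposite U is at (-50.4, 27.2). Tangency of A1 to HL means the radius AL is perpendicular to HL and the tangent condition forces AR to be normal to RV, with radius 7.5, so the center A sits 7.5 in from both sides at A = (-42.9, 19.7). Then |UA| = |A − U| = 47.2.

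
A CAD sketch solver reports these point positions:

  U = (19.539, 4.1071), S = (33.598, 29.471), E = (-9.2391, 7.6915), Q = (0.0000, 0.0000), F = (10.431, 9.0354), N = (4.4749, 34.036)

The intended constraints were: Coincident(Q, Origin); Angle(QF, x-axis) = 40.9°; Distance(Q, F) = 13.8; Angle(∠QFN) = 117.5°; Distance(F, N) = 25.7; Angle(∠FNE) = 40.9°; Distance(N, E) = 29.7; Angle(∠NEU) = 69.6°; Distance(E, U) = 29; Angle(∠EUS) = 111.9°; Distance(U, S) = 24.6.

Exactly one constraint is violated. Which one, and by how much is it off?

Distance(U, S) = 24.6 — off by 4.40.

Q = (0.00, 0.00) ✓; QF at 40.90° ✓; |QF| = 13.80 ✓; ∠QFN = 117.5° ✓; |FN| = 25.70 ✓; ∠FNE = 40.90° ✓; |NE| = 29.70 ✓; ∠NEU = 69.60° ✓; |EU| = 29.00 ✓; ∠EUS = 111.9° ✓; |US| = 29.00 ✗.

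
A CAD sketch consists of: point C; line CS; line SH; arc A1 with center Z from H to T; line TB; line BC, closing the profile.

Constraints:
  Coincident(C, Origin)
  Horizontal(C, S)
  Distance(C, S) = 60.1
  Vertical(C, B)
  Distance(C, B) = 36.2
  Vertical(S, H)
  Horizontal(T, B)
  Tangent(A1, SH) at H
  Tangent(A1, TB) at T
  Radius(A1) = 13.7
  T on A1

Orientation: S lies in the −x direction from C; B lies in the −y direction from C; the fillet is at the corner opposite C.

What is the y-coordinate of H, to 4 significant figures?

-22.50

The virtual corner opposite C is at (-60.10, -36.20). Tangency of A1 to SH means the radius ZH is perpendicular to SH and since A1 is tangent to TB there, ZT ⟂ TB, with radius 13.7, so the center Z sits 13.7 in from both sides at Z = (-46.40, -22.50). That places the tangent points at H = (-60.10, -22.50) on SH and T = (-46.40, -36.20) on TB. So H.y = -22.50.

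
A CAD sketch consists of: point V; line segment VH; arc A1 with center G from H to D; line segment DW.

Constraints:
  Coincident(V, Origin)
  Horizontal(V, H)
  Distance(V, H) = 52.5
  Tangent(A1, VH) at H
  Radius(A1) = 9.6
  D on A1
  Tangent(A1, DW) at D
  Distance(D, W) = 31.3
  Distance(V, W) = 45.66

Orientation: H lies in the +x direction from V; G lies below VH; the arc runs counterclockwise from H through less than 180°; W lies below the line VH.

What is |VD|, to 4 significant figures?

44.15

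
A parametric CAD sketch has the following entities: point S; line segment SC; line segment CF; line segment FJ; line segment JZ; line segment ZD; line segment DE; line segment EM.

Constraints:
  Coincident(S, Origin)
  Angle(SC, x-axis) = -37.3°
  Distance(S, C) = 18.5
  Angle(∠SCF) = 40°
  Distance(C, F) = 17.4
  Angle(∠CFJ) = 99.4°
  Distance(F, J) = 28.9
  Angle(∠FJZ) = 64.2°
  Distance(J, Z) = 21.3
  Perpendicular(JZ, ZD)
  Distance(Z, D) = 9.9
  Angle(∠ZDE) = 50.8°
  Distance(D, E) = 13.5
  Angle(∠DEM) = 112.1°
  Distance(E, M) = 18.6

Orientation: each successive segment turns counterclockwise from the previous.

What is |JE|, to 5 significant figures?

10.924

S is at the origin; SC runs at -37.3° with length 18.5, so C = (14.716, -11.211). ∠SCF = 40.0° gives CF at 102.70° from the x-axis; with |CF| = 17.4, F = (10.891, 5.7635). ∠CFJ = 99.4° gives FJ at -176.70° from the x-axis; with |FJ| = 28.9, J = (-17.961, 4.0999). ∠FJZ = 64.2° gives JZ at -60.900° from the x-axis; with |JZ| = 21.3, Z = (-7.6022, -14.511). JZ is perpendicular to ZD, so ZD runs at 29.100°; with |ZD| = 9.9, D = (1.0481, -9.6967). ∠ZDE = 50.8° gives DE at 158.30° from the x-axis; with |DE| = 13.5, E = (-11.495, -4.7051). Then |JE| = |E − J| = 10.924.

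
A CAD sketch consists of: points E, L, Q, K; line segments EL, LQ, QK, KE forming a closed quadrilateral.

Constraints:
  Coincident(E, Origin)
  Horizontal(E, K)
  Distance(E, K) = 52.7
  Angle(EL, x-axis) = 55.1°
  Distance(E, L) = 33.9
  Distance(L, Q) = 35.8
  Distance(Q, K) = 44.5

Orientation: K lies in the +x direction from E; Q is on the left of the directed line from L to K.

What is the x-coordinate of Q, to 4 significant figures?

51.08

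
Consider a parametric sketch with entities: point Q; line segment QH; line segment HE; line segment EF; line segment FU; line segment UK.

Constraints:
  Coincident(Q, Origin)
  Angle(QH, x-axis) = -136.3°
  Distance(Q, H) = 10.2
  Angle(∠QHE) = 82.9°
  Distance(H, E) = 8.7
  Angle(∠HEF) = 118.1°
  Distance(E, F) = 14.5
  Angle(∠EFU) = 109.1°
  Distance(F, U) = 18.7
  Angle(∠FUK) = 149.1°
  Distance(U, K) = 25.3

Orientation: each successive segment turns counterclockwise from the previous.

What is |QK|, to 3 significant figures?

32.7

∠EFU = 109.1° gives FU at 93.6° from the x-axis; with |FU| = 18.7, U = (11.6, 11.7). ∠FUK = 149.1° gives UK at 124° from the x-axis; with |UK| = 25.3, K = (-2.76, 32.6). Then |QK| = |K − Q| = 32.7.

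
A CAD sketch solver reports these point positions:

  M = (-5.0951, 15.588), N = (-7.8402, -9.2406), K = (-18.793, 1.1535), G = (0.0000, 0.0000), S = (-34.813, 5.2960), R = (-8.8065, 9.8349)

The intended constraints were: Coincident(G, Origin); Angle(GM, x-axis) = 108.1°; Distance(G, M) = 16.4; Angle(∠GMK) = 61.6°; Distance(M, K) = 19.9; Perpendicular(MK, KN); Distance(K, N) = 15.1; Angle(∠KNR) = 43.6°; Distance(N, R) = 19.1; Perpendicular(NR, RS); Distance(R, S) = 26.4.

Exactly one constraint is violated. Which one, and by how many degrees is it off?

Perpendicular(NR, RS) — off by 7.00°.

G = (0.00, 0.00) ✓; GM at 108.1° ✓; |GM| = 16.40 ✓; ∠GMK = 61.60° ✓; |MK| = 19.90 ✓; ∠(MK, KN) = 90.00° ✓; |KN| = 15.10 ✓; ∠KNR = 43.60° ✓; |NR| = 19.10 ✓; ∠(NR, RS) = 97.00° ✗; |RS| = 26.40 ✓.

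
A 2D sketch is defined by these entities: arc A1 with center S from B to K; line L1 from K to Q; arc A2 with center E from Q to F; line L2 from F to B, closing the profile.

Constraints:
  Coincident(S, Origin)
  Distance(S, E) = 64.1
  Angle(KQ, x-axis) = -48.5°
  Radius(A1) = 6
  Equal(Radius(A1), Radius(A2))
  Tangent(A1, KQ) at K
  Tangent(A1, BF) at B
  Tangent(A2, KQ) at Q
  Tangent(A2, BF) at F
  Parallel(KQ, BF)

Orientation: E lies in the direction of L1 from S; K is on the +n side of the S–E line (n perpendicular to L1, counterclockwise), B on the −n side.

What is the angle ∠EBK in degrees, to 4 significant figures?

84.65°

The slot axis is L1's direction at -48.5°, so u = (cos -48.5°, sin -48.5°) = (0.6626, -0.7490) and n = (−sin -48.5°, cos -48.5°) = (0.7490, 0.6626). S is at the origin and E lies 64.1 along u from S, so E = 64.1·u = (42.47, -48.01). Tangency of A1 to both parallel lines with radius 6.0 puts K and B at S ± 6.0·n: K = (4.494, 3.976), B = (-4.494, -3.976). Then cos ∠EBK = BE·BK / (|BE||BK|), giving 84.65°.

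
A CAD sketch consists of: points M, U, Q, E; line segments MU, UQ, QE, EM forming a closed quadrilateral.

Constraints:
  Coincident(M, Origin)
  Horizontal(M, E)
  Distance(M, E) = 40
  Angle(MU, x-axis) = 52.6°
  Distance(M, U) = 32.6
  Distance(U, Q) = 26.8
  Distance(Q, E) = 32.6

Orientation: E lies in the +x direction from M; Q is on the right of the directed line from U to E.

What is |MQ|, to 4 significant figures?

7.759

Checks: |UQ| = 26.80 ✓; |QE| = 32.60 ✓.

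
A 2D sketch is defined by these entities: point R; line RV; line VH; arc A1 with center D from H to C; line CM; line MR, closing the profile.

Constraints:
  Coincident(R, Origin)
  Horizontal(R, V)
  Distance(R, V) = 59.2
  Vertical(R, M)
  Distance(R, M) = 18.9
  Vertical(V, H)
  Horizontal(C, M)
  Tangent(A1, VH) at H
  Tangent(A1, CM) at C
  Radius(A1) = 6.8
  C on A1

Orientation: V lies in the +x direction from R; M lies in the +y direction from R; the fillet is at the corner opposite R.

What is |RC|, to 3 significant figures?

55.7

R is at the origin; RV is horizontal with |RV| = 59.2 and V on the +x side, so V = (59.2, 0.00). RM is vertical with |RM| = 18.9 and M on the +y side, so M = (0.00, 18.9). The virtual corner opposite R is at (59.2, 18.9). Since A1 is tangent to VH there, DH ⟂ VH and A1 meets CM tangentially, so DC is at right angles to CM, with radius 6.8, so the center D sits 6.8 in from both sides at D = (52.4, 12.1). That places the tangent points at H = (59.2, 12.1) on VH and C = (52.4, 18.9) on CM. Then |RC| = |C − R| = 55.7.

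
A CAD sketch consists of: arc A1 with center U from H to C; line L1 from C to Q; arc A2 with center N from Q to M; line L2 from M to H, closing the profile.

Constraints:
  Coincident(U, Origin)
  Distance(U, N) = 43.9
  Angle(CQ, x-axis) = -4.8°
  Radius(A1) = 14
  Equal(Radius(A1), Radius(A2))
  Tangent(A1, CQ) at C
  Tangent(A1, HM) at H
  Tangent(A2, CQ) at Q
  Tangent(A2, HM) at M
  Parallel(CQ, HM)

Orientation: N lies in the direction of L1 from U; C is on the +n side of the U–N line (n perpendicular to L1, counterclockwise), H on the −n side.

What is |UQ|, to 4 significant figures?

46.08

The slot axis is L1's direction at -4.8°, so u = (cos -4.8°, sin -4.8°) = (0.9965, -0.08368) and n = (−sin -4.8°, cos -4.8°) = (0.08368, 0.9965). U is at the origin and N lies 43.9 along u from U, so N = 43.9·u = (43.75, -3.673). Tangency of A1 to both parallel lines with radius 14.0 puts C and H at U ± 14.0·n: C = (1.171, 13.95), H = (-1.171, -13.95). Equal radii place Q and M the same way about N: Q = N + 14.0·n = (44.92, 10.28), M = N − 14.0·n = (42.57, -17.62). Then |UQ| = |Q − U| = 46.08.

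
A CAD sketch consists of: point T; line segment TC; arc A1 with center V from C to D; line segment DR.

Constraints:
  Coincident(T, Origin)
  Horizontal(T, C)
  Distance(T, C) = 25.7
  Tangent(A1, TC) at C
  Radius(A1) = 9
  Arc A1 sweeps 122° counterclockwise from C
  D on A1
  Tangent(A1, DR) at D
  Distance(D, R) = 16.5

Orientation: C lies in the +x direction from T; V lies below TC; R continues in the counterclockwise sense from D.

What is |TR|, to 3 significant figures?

38.6

On A1, C sits at bearing 90° from V; a 122° counterclockwise sweep puts D at bearing 212°, so D = V + 9.0·(cos 212°, sin 212°) = (18.1, -13.8). Since A1 is tangent to DR there, VD ⟂ DR, so DR runs along (−sin 212°, cos 212°); with |DR| = 16.5, R = (26.8, -27.8). Then |TR| = |R − T| = 38.6.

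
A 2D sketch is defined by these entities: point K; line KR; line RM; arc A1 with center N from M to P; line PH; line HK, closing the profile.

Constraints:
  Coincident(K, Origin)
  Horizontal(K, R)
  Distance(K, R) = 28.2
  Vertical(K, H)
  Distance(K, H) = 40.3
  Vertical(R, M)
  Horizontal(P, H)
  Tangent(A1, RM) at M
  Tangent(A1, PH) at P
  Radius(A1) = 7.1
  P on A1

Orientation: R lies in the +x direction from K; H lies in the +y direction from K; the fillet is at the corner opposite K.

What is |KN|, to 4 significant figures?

39.34

K is at the origin; K and R share the same y with |KR| = 28.2 and R on the +x side, so R = (28.20, 0.000). KH is vertical with |KH| = 40.3 and H on the +y side, so H = (0.000, 40.30). The virtual corner opposite K is at (28.20, 40.30). Since A1 is tangent to RM there, NM ⟂ RM and A1 meets PH tangentially, so NP is at right angles to PH, with radius 7.1, so the center N sits 7.1 in from both sides at N = (21.10, 33.20). Then |KN| = |N − K| = 39.34.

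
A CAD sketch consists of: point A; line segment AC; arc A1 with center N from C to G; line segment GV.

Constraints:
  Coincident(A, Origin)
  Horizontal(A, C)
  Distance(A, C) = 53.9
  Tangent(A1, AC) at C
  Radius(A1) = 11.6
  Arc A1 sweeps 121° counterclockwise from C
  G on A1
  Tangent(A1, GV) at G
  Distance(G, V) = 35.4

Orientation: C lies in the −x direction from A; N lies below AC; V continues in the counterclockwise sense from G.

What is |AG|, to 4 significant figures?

66.22

A is at the origin; AC is horizontal with |AC| = 53.9 and C on the −x side, so C = (-53.90, 0.000). A1 meets AC tangentially, so NC is at right angles to AC, so N = C + (0, -11.6) = (-53.90, -11.60). On A1, C sits at bearing 90° from N; a 121° counterclockwise sweep puts G at bearing 211°, so G = N + 11.6·(cos 211°, sin 211°) = (-63.84, -17.57). Then |AG| = |G − A| = 66.22.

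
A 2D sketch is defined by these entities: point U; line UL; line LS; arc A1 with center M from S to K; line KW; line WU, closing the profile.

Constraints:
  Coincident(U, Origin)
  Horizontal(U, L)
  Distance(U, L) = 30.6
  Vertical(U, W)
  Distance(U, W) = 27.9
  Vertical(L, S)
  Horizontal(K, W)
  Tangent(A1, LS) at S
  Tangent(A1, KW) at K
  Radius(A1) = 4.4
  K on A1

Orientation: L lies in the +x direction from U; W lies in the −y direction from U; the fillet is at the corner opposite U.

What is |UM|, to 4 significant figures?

35.20

U is at the origin; UL is horizontal with |UL| = 30.6 and L on the +x side, so L = (30.60, 0.000). U and W share the same x with |UW| = 27.9 and W on the −y side, so W = (0.000, -27.90). The virtual corner opposite U is at (30.60, -27.90). The tangent condition forces MS to be normal to LS and the tangent condition forces MK to be normal to KW, with radius 4.4, so the center M sits 4.4 in from both sides at M = (26.20, -23.50). Then |UM| = |M − U| = 35.20.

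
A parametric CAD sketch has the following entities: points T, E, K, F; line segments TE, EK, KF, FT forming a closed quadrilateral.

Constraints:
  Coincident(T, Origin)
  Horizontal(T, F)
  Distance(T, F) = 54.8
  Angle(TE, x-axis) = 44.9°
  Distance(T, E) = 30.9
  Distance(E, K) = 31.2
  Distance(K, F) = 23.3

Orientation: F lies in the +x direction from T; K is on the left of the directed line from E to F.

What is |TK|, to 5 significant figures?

57.920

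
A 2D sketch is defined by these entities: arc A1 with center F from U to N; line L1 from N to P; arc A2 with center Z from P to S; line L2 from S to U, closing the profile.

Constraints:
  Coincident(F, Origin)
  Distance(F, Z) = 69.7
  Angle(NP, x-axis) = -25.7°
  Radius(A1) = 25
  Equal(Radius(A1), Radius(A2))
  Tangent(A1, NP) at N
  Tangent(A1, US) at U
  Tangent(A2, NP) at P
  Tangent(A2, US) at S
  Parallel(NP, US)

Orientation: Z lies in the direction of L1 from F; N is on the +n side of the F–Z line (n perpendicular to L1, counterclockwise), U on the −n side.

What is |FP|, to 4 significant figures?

74.05

The slot axis is L1's direction at -25.7°, so u = (cos -25.7°, sin -25.7°) = (0.9011, -0.4337) and n = (−sin -25.7°, cos -25.7°) = (0.4337, 0.9011). F is at the origin and Z lies 69.7 along u from F, so Z = 69.7·u = (62.81, -30.23). Tangency of A1 to both parallel lines with radius 25.0 puts N and U at F ± 25.0·n: N = (10.84, 22.53), U = (-10.84, -22.53). Equal radii place P and S the same way about Z: P = Z + 25.0·n = (73.65, -7.699), S = Z − 25.0·n = (51.96, -52.75). Then |FP| = |P − F| = 74.05.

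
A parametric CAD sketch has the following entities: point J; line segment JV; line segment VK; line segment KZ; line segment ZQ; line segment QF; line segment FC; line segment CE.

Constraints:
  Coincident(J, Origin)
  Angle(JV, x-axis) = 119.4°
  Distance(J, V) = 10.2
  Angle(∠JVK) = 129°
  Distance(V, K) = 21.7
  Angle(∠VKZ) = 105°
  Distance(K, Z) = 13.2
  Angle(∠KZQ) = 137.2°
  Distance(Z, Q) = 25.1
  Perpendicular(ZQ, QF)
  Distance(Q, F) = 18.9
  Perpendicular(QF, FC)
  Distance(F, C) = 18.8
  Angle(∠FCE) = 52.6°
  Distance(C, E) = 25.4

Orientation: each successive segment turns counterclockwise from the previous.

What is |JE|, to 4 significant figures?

33.39

J is at the origin; JV runs at 119.4° with length 10.2, so V = (-5.007, 8.886). ∠JVK = 129.0° gives VK at 170.4° from the x-axis; with |VK| = 21.7, K = (-26.40, 12.51). ∠VKZ = 105.0° gives KZ at -114.6° from the x-axis; with |KZ| = 13.2, Z = (-31.90, 0.5033). ∠KZQ = 137.2° gives ZQ at -71.80° from the x-axis; with |ZQ| = 25.1, Q = (-24.06, -23.34). ZQ ⟂ QF, so QF runs at 18.20°; with |QF| = 18.9, F = (-6.104, -17.44). The perpendicularity gives FC at right angles to QF, so FC runs at 108.2°; with |FC| = 18.8, C = (-11.98, 0.4217). ∠FCE = 52.6° gives CE at -124.4° from the x-axis; with |CE| = 25.4, E = (-26.33, -20.54). Then |JE| = |E − J| = 33.39.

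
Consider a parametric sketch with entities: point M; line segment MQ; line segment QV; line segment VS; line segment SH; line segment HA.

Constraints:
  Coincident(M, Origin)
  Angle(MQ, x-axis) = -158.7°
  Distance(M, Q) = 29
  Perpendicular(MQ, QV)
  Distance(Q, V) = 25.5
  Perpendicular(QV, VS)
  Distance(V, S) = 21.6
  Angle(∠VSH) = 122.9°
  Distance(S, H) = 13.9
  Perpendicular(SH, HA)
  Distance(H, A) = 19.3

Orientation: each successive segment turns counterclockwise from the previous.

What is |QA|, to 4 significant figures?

13.37

M is at the origin; MQ runs at -158.7° with length 29.0, so Q = (-27.02, -10.53). The perpendicularity gives QV at right angles to MQ, so QV runs at -68.70°; with |QV| = 25.5, V = (-17.76, -34.29). The perpendicularity gives VS at right angles to QV, so VS runs at 21.30°; with |VS| = 21.6, S = (2.368, -26.45). ∠VSH = 122.9° gives SH at 78.40° from the x-axis; with |SH| = 13.9, H = (5.163, -12.83). SH is perpendicular to HA, so HA runs at 168.4°; with |HA| = 19.3, A = (-13.74, -8.949). Then |QA| = |A − Q| = 13.37.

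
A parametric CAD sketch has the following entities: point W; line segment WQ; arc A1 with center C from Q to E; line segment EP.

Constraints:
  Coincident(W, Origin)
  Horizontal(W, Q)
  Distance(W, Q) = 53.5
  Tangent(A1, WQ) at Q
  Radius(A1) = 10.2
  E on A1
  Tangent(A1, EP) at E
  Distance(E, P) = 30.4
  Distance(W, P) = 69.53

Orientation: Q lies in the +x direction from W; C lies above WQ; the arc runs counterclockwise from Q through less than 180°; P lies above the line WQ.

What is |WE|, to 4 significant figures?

64.64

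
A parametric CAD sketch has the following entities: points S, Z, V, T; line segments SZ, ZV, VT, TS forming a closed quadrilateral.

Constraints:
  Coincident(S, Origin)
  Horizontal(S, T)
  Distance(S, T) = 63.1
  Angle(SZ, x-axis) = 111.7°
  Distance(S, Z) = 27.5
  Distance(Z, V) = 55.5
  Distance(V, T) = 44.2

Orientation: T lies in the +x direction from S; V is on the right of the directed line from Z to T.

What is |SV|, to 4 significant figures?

29.84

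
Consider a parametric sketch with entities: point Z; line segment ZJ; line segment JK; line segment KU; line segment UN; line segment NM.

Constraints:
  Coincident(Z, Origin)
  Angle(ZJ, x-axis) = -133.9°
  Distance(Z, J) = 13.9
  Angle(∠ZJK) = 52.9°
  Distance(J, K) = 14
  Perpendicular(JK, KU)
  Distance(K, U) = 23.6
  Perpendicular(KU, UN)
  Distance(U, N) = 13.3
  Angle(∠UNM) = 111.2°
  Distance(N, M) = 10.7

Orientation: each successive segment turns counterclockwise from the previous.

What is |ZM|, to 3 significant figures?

11.8

Z is at the origin; ZJ runs at -133.9° with length 13.9, so J = (-9.64, -10.0). ∠ZJK = 52.9° gives JK at -6.80° from the x-axis; with |JK| = 14.0, K = (4.26, -11.7). JK ⟂ KU, so KU runs at 83.2°; with |KU| = 23.6, U = (7.06, 11.8). KU ⟂ UN, so UN runs at 173°; with |UN| = 13.3, N = (-6.15, 13.3). ∠UNM = 111.2° gives NM at -118° from the x-axis; with |NM| = 10.7, M = (-11.2, 3.89). Then |ZM| = |M − Z| = 11.8.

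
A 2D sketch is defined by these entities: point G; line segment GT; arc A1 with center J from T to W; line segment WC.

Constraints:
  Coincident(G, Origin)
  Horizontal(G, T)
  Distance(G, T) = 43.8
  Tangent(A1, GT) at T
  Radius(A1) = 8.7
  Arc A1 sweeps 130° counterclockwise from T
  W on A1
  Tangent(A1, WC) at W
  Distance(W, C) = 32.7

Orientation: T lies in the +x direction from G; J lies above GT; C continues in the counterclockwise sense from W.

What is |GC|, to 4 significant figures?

49.14

On A1, T sits at bearing -90° from J; a 130° counterclockwise sweep puts W at bearing 40°, so W = J + 8.7·(cos 40°, sin 40°) = (50.46, 14.29). Tangency of A1 to WC means the radius JW is perpendicular to WC, so WC runs along (−sin 40°, cos 40°); with |WC| = 32.7, C = (29.45, 39.34). Then |GC| = |C − G| = 49.14.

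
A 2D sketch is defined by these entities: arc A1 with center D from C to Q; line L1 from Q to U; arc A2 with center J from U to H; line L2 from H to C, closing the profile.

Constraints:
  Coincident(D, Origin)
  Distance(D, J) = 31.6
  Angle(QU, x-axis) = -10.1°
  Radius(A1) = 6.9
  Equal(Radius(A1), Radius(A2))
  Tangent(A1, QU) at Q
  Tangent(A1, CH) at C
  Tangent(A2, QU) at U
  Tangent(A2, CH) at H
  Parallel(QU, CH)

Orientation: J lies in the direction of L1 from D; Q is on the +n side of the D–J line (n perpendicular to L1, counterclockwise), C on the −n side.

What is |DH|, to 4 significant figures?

32.34

Tangency of A1 to both parallel lines with radius 6.9 puts Q and C at D ± 6.9·n: Q = (1.210, 6.793), C = (-1.210, -6.793). Equal radii place U and H the same way about J: U = J + 6.9·n = (32.32, 1.251), H = J − 6.9·n = (29.90, -12.33). Then |DH| = |H − D| = 32.34.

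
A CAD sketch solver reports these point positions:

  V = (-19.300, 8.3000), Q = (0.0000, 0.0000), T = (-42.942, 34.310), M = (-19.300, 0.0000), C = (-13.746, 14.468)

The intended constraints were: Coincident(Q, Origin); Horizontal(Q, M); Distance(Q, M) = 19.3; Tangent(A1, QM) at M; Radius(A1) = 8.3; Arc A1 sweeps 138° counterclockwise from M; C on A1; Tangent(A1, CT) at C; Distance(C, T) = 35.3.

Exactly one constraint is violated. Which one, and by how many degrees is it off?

Tangent(A1, CT) at C — off by 7.80°.

Q = (0.00, 0.00) ✓; Q.y = 0.00, M.y = 0.00 ✓; |QM| = 19.30 ✓; ∠(VM, MQ) = 90.00° ✓; |VM| = 8.300 ✓; bearing(V→C) − bearing(V→M) = 138.0° ✓; |VC| = 8.300 ✓; ∠(VC, CT) = 82.20° ✗; |CT| = 35.30 ✓.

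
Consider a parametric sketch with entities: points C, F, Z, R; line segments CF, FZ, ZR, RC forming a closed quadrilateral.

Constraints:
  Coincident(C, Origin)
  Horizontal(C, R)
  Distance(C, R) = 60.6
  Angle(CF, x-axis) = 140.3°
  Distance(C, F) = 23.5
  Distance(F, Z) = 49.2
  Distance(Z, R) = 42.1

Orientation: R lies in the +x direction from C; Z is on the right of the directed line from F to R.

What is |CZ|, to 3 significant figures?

25.7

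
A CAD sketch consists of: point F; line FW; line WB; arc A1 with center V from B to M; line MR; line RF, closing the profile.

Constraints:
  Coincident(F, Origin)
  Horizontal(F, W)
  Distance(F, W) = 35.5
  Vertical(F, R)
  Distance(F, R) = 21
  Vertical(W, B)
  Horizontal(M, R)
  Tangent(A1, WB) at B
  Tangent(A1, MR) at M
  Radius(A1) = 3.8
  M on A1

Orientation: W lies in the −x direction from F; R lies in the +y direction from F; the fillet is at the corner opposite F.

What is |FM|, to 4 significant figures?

38.02

F is at the origin; FW is horizontal with |FW| = 35.5 and W on the −x side, so W = (-35.50, 0.000). FR is vertical with |FR| = 21.0 and R on the +y side, so R = (0.000, 21.00). The virtual corner opposite F is at (-35.50, 21.00). Since A1 is tangent to WB there, VB ⟂ WB and tangency of A1 to MR means the radius VM is perpendicular to MR, with radius 3.8, so the center V sits 3.8 in from both sides at V = (-31.70, 17.20). That places the tangent points at B = (-35.50, 17.20) on WB and M = (-31.70, 21.00) on MR. Then |FM| = |M − F| = 38.02.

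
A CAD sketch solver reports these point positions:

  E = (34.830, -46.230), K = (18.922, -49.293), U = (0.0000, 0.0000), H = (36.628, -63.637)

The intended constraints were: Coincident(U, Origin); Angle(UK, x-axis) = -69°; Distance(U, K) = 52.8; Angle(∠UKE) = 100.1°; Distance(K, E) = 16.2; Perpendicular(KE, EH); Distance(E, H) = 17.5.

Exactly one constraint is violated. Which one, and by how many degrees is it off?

Perpendicular(KE, EH) — off by 5.00°.

U = (0.00, 0.00) ✓; UK at -69.00° ✓; |UK| = 52.80 ✓; ∠UKE = 100.1° ✓; |KE| = 16.20 ✓; ∠(KE, EH) = 95.00° ✗; |EH| = 17.50 ✓.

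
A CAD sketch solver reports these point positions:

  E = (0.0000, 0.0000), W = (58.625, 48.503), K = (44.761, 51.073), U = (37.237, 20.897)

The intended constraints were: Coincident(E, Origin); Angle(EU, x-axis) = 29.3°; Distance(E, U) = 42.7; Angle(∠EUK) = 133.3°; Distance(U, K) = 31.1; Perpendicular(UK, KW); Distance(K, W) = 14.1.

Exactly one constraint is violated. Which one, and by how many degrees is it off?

Perpendicular(UK, KW) — off by 3.50°.

E = (0.00, 0.00) ✓; EU at 29.30° ✓; |EU| = 42.70 ✓; ∠EUK = 133.3° ✓; |UK| = 31.10 ✓; ∠(UK, KW) = 86.50° ✗; |KW| = 14.10 ✓.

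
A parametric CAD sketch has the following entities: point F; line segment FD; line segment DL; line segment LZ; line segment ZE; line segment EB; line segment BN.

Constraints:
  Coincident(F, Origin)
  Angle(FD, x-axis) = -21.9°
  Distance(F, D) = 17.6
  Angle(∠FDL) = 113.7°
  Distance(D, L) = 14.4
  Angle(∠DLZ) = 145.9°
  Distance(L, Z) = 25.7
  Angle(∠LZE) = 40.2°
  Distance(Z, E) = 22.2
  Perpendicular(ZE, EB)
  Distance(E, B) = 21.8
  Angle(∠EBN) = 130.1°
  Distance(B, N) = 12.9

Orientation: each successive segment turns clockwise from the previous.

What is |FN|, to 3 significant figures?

40.8

ZE is perpendicular to EB, so EB runs at 7.90°; with |EB| = 21.8, B = (21.6, -17.7). ∠EBN = 130.1° gives BN at -42.0° from the x-axis; with |BN| = 12.9, N = (31.2, -26.3). Then |FN| = |N − F| = 40.8.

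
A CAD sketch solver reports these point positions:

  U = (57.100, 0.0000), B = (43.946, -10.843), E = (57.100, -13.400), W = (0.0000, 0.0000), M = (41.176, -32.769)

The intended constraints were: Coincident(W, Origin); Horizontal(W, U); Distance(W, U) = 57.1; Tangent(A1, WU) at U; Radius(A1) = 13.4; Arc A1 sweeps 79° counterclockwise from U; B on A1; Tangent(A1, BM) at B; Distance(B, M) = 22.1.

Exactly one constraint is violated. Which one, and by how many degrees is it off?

Tangent(A1, BM) at B — off by 3.80°.

W = (0.00, 0.00) ✓; W.y = 0.00, U.y = 0.00 ✓; |WU| = 57.10 ✓; ∠(EU, UW) = 90.00° ✓; |EU| = 13.40 ✓; bearing(E→B) − bearing(E→U) = 79.00° ✓; |EB| = 13.40 ✓; ∠(EB, BM) = 86.20° ✗; |BM| = 22.10 ✓.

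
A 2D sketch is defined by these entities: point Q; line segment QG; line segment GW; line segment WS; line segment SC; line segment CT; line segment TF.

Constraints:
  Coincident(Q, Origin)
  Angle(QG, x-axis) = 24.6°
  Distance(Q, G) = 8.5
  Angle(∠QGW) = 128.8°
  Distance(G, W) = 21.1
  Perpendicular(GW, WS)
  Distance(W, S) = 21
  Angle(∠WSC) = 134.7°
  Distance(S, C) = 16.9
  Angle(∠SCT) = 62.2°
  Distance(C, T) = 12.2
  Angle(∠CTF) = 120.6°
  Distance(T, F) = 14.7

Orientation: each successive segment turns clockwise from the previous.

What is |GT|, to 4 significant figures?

21.93

∠WSC = 134.7° gives SC at -161.9° from the x-axis; with |SC| = 16.9, C = (1.129, -29.94). ∠SCT = 62.2° gives CT at 80.30° from the x-axis; with |CT| = 12.2, T = (3.184, -17.91). Then |GT| = |T − G| = 21.93.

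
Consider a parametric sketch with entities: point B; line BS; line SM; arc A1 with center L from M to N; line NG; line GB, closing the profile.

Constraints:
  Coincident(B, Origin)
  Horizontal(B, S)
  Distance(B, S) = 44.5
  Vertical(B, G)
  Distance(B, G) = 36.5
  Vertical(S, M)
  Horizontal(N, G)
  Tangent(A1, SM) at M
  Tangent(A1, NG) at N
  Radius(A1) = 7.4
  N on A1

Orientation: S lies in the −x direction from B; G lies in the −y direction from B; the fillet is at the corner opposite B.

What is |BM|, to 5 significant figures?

53.170

B is at the origin; BS is horizontal with |BS| = 44.5 and S on the −x side, so S = (-44.500, 0.0000). B and G share the same x with |BG| = 36.5 and G on the −y side, so G = (0.0000, -36.500). The virtual corner opposite B is at (-44.500, -36.500). Since A1 is tangent to SM there, LM ⟂ SM and since A1 is tangent to NG there, LN ⟂ NG, with radius 7.4, so the center L sits 7.4 in from both sides at L = (-37.100, -29.100). That places the tangent points at M = (-44.500, -29.100) on SM and N = (-37.100, -36.500) on NG. Then |BM| = |M − B| = 53.170.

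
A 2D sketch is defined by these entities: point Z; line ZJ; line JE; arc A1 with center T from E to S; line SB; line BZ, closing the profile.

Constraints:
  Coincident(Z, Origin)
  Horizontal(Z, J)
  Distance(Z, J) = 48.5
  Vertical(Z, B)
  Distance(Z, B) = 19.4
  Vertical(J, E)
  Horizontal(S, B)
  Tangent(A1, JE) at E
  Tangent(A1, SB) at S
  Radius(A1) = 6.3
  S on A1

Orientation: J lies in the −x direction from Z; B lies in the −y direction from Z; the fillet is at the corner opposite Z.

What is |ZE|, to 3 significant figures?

50.2

Z is at the origin; ZJ is horizontal with |ZJ| = 48.5 and J on the −x side, so J = (-48.5, 0.00). ZB is vertical with |ZB| = 19.4 and B on the −y side, so B = (0.00, -19.4). The virtual corner opposite Z is at (-48.5, -19.4). Tangency of A1 to JE means the radius TE is perpendicular to JE and tangency of A1 to SB means the radius TS is perpendicular to SB, with radius 6.3, so the center T sits 6.3 in from both sides at T = (-42.2, -13.1). That places the tangent points at E = (-48.5, -13.1) on JE and S = (-42.2, -19.4) on SB. Then |ZE| = |E − Z| = 50.2.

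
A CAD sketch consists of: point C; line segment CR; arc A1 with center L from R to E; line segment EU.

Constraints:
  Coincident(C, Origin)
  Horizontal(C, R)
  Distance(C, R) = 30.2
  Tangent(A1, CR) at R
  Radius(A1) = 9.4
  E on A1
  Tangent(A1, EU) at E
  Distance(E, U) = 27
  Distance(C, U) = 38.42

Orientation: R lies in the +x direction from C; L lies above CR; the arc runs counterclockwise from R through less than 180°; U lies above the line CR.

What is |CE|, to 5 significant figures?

40.041

Checks: |LE| = 9.400 ✓; ∠(LE, EU) = 90.00° ✓; |EU| = 27.00 ✓; |CU| = 38.42 ✓.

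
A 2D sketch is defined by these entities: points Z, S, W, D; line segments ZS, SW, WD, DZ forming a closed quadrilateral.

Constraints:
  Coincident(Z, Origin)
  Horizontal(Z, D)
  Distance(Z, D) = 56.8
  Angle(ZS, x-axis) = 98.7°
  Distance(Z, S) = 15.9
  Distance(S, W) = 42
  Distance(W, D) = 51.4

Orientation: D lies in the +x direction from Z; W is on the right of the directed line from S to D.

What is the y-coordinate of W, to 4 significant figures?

-23.97

Checks: |SW| = 42.00 ✓; |WD| = 51.40 ✓.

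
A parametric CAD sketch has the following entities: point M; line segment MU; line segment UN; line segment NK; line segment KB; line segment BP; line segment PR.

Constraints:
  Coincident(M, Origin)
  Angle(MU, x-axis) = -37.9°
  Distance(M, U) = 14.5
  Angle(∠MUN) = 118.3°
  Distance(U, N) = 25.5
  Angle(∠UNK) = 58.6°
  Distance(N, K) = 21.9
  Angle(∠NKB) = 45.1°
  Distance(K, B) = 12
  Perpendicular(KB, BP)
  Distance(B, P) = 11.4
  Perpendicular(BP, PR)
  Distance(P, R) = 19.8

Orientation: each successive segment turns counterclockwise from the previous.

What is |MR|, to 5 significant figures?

35.568

The perpendicularity gives BP at right angles to KB, so BP runs at 10.100°; with |BP| = 11.4, P = (30.118, 4.0670). BP is perpendicular to PR, so PR runs at 100.10°; with |PR| = 19.8, R = (26.645, 23.560). Then |MR| = |R − M| = 35.568.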